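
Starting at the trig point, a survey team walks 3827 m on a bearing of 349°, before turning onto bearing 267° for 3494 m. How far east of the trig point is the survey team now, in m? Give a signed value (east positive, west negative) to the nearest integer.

-4219 m

Leg 1 (349°, 3827 m): east 3827 sin 349° = -730.23, north 3827 cos 349° = 3756.69
Leg 2 (267°, 3494 m): east 3494 sin 267° = -3489.21, north 3494 cos 267° = -182.86
Net east component: -4219.44 m.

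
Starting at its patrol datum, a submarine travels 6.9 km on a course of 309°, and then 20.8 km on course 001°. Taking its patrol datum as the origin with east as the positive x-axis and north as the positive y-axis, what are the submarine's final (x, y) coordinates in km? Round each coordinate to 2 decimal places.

Leg 1 (309°, 6.9 km): east 6.9 sin 309° = -5.36, north 6.9 cos 309° = 4.34
Leg 2 (001°, 20.8 km): east 20.8 sin 1° = 0.36, north 20.8 cos 1° = 20.80
Summing: -5.00 km east, 25.14 km north → (-5.00, 25.14).

(-5.00, 25.14)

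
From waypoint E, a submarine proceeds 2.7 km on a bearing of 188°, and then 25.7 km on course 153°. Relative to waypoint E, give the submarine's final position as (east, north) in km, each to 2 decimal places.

Leg 1 (188°, 2.7 km): east 2.7 sin 188° = -0.38, north 2.7 cos 188° = -2.67
Leg 2 (153°, 25.7 km): east 25.7 sin 153° = 11.67, north 25.7 cos 153° = -22.90
Summing: 11.29 km east, -25.57 km north → (11.29, -25.57).

(11.29, -25.57)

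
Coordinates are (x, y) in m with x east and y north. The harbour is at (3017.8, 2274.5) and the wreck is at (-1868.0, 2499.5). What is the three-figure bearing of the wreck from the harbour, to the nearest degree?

Δeast = -1868.0 − 3017.8 = -4885.80; Δnorth = 2499.5 − 2274.5 = 225.00.
Bearing = atan2(Δeast, Δnorth) mod 360° = 272.64° ≈ 273°.

273°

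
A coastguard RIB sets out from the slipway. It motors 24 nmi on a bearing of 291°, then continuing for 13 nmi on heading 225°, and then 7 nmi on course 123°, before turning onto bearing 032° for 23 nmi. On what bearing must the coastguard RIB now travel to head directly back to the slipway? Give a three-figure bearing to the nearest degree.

138°

Leg 1 (291°, 24 nmi): east 24 sin 291° = -22.41, north 24 cos 291° = 8.60
Leg 2 (225°, 13 nmi): east 13 sin 225° = -9.19, north 13 cos 225° = -9.19
Leg 3 (123°, 7 nmi): east 7 sin 123° = 5.87, north 7 cos 123° = -3.81
Leg 4 (032°, 23 nmi): east 23 sin 32° = 12.19, north 23 cos 32° = 19.51
Net displacement: -13.54 east, 15.10 north. Direction back to start is (13.54, -15.10): bearing = atan2(13.54, -15.10) mod 360° = 138.12° ≈ 138°.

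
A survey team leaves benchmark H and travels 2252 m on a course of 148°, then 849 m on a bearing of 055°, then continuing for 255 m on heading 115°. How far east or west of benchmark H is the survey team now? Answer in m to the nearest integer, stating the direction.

2120 m east

Leg 1 (148°, 2252 m): east 2252 sin 148° = 1193.38, north 2252 cos 148° = -1909.80
Leg 2 (055°, 849 m): east 849 sin 55° = 695.46, north 849 cos 55° = 486.97
Leg 3 (115°, 255 m): east 255 sin 115° = 231.11, north 255 cos 115° = -107.77
Net east component: 2119.95 m.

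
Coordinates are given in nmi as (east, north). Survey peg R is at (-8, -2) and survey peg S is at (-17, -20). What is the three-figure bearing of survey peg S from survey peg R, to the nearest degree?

Δeast = -17 − -8 = -9.00; Δnorth = -20 − -2 = -18.00.
Bearing = atan2(Δeast, Δnorth) mod 360° = 206.57° ≈ 207°.

207°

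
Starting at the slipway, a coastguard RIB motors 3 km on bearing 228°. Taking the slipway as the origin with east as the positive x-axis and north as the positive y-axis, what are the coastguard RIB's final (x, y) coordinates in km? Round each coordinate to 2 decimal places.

Leg 1 (228°, 3 km): east 3 sin 228° = -2.23, north 3 cos 228° = -2.01
Summing: -2.23 km east, -2.01 km north → (-2.23, -2.01).

(-2.23, -2.01)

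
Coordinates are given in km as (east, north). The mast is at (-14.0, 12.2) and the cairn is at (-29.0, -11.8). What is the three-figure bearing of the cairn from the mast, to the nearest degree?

Δeast = -29.0 − -14.0 = -15.00; Δnorth = -11.8 − 12.2 = -24.00.
Bearing = atan2(Δeast, Δnorth) mod 360° = 212.01° ≈ 212°.

212°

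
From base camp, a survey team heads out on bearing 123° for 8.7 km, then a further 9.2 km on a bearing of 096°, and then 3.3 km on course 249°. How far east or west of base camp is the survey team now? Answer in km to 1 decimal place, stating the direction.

13.4 km east

Leg 1 (123°, 8.7 km): east 8.7 sin 123° = 7.30, north 8.7 cos 123° = -4.74
Leg 2 (096°, 9.2 km): east 9.2 sin 96° = 9.15, north 9.2 cos 96° = -0.96
Leg 3 (249°, 3.3 km): east 3.3 sin 249° = -3.08, north 3.3 cos 249° = -1.18
Net east component: 13.37 km.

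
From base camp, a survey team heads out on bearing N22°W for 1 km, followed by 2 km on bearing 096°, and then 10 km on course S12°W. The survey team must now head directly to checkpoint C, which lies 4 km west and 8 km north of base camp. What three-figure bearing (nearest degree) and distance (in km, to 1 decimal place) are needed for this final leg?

Leg 1 (N22°W, 1 km): east 1 sin 338° = -0.37, north 1 cos 338° = 0.93
Leg 2 (096°, 2 km): east 2 sin 96° = 1.99, north 2 cos 96° = -0.21
Leg 3 (S12°W, 10 km): east 10 sin 192° = -2.08, north 10 cos 192° = -9.78
Current position: (-0.46, -9.06). Target: (-4, 8). Remaining: Δeast = -3.54, Δnorth = 17.06.
Bearing = atan2(-3.54, 17.06) mod 360° = 348.29°; distance = √((-3.54)² + (17.06)²) = 17.426 km.

348°, 17.4 km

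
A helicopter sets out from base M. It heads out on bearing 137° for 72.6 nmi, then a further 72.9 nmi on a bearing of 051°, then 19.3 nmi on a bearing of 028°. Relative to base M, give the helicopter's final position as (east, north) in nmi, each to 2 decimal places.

(115.23, 9.82)

Leg 1 (137°, 72.6 nmi): east 72.6 sin 137° = 49.51, north 72.6 cos 137° = -53.10
Leg 2 (051°, 72.9 nmi): east 72.9 sin 51° = 56.65, north 72.9 cos 51° = 45.88
Leg 3 (028°, 19.3 nmi): east 19.3 sin 28° = 9.06, north 19.3 cos 28° = 17.04
Summing: 115.23 nmi east, 9.82 nmi north → (115.23, 9.82).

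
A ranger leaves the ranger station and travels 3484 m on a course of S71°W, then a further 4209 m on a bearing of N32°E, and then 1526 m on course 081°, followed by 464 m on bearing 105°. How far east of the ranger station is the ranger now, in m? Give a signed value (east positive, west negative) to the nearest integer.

892 m

Leg 1 (S71°W, 3484 m): east 3484 sin 251° = -3294.19, north 3484 cos 251° = -1134.28
Leg 2 (N32°E, 4209 m): east 4209 sin 32° = 2230.43, north 4209 cos 32° = 3569.43
Leg 3 (081°, 1526 m): east 1526 sin 81° = 1507.21, north 1526 cos 81° = 238.72
Leg 4 (105°, 464 m): east 464 sin 105° = 448.19, north 464 cos 105° = -120.09
Net east component: 891.65 m.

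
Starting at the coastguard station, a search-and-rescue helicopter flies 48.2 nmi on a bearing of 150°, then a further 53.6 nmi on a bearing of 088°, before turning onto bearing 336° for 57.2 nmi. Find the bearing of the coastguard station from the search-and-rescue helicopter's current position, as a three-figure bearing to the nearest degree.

257°

Leg 1 (150°, 48.2 nmi): east 48.2 sin 150° = 24.10, north 48.2 cos 150° = -41.74
Leg 2 (088°, 53.6 nmi): east 53.6 sin 88° = 53.57, north 53.6 cos 88° = 1.87
Leg 3 (336°, 57.2 nmi): east 57.2 sin 336° = -23.27, north 57.2 cos 336° = 52.25
Net displacement: 54.40 east, 12.38 north. Direction back to start is (-54.40, -12.38): bearing = atan2(-54.40, -12.38) mod 360° = 257.18° ≈ 257°.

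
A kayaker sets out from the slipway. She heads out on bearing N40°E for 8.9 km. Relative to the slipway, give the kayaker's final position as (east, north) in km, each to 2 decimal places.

Leg 1 (N40°E, 8.9 km): east 8.9 sin 40° = 5.72, north 8.9 cos 40° = 6.82
Summing: 5.72 km east, 6.82 km north → (5.72, 6.82).

(5.72, 6.82)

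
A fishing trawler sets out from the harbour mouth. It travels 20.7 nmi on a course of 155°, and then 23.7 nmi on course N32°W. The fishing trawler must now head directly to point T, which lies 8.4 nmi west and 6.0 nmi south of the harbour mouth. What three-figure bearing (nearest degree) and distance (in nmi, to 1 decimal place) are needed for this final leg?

212°, 8.7 nmi

Leg 1 (155°, 20.7 nmi): east 20.7 sin 155° = 8.75, north 20.7 cos 155° = -18.76
Leg 2 (N32°W, 23.7 nmi): east 23.7 sin 328° = -12.56, north 23.7 cos 328° = 20.10
Current position: (-3.81, 1.34). Target: (-8.4, -6.0). Remaining: Δeast = -4.59, Δnorth = -7.34.
Bearing = atan2(-4.59, -7.34) mod 360° = 212.02°; distance = √((-4.59)² + (-7.34)²) = 8.655 nmi.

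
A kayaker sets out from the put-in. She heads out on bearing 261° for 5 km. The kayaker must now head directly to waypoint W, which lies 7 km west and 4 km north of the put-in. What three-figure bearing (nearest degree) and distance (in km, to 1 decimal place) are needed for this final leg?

337°, 5.2 km

Leg 1 (261°, 5 km): east 5 sin 261° = -4.94, north 5 cos 261° = -0.78
Current position: (-4.94, -0.78). Target: (-7, 4). Remaining: Δeast = -2.06, Δnorth = 4.78.
Bearing = atan2(-2.06, 4.78) mod 360° = 336.68°; distance = √((-2.06)² + (4.78)²) = 5.208 km.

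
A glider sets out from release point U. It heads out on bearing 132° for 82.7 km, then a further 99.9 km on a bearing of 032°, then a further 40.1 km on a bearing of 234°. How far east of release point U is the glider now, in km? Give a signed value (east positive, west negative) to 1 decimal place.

82.0 km

Leg 1 (132°, 82.7 km): east 82.7 sin 132° = 61.46, north 82.7 cos 132° = -55.34
Leg 2 (032°, 99.9 km): east 99.9 sin 32° = 52.94, north 99.9 cos 32° = 84.72
Leg 3 (234°, 40.1 km): east 40.1 sin 234° = -32.44, north 40.1 cos 234° = -23.57
Net east component: 81.96 km.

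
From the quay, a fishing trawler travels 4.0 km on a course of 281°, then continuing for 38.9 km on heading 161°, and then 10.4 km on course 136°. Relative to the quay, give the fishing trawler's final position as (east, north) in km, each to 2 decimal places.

Leg 1 (281°, 4.0 km): east 4.0 sin 281° = -3.93, north 4.0 cos 281° = 0.76
Leg 2 (161°, 38.9 km): east 38.9 sin 161° = 12.66, north 38.9 cos 161° = -36.78
Leg 3 (136°, 10.4 km): east 10.4 sin 136° = 7.22, north 10.4 cos 136° = -7.48
Summing: 15.96 km east, -43.50 km north → (15.96, -43.50).

(15.96, -43.50)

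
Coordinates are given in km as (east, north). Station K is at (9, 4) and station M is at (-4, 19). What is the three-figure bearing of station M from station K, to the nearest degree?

Δeast = -4 − 9 = -13.00; Δnorth = 19 − 4 = 15.00.
Bearing = atan2(Δeast, Δnorth) mod 360° = 319.09° ≈ 319°.

319°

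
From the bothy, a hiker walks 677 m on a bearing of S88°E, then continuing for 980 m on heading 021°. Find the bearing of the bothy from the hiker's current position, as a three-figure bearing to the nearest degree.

229°

Leg 1 (S88°E, 677 m): east 677 sin 92° = 676.59, north 677 cos 92° = -23.63
Leg 2 (021°, 980 m): east 980 sin 21° = 351.20, north 980 cos 21° = 914.91
Net displacement: 1027.79 east, 891.28 north. Direction back to start is (-1027.79, -891.28): bearing = atan2(-1027.79, -891.28) mod 360° = 229.07° ≈ 229°.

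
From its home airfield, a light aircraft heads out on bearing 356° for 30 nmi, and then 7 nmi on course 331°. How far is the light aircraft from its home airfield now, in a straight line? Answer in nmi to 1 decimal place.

36.5 nmi

Leg 1 (356°, 30 nmi): east 30 sin 356° = -2.09, north 30 cos 356° = 29.93
Leg 2 (331°, 7 nmi): east 7 sin 331° = -3.39, north 7 cos 331° = 6.12
Net: -5.49 east, 36.05 north. Distance = √((-5.49)² + (36.05)²) = 36.464 nmi.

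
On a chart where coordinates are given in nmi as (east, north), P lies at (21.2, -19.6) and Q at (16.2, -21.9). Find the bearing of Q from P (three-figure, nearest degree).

245°

Δeast = 16.2 − 21.2 = -5.00; Δnorth = -21.9 − -19.6 = -2.30.
Bearing = atan2(Δeast, Δnorth) mod 360° = 245.30° ≈ 245°.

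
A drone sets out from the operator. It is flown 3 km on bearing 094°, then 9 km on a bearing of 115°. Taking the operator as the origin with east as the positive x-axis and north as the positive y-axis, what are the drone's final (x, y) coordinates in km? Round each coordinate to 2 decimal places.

Leg 1 (094°, 3 km): east 3 sin 94° = 2.99, north 3 cos 94° = -0.21
Leg 2 (115°, 9 km): east 9 sin 115° = 8.16, north 9 cos 115° = -3.80
Summing: 11.15 km east, -4.01 km north → (11.15, -4.01).

(11.15, -4.01)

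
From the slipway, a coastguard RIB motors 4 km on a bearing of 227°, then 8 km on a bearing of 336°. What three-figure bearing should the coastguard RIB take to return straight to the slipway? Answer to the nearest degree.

127°

Leg 1 (227°, 4 km): east 4 sin 227° = -2.93, north 4 cos 227° = -2.73
Leg 2 (336°, 8 km): east 8 sin 336° = -3.25, north 8 cos 336° = 7.31
Net displacement: -6.18 east, 4.58 north. Direction back to start is (6.18, -4.58): bearing = atan2(6.18, -4.58) mod 360° = 126.55° ≈ 127°.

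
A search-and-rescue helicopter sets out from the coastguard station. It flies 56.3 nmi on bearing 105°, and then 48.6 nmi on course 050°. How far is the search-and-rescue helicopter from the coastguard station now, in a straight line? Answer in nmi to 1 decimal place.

Leg 1 (105°, 56.3 nmi): east 56.3 sin 105° = 54.38, north 56.3 cos 105° = -14.57
Leg 2 (050°, 48.6 nmi): east 48.6 sin 50° = 37.23, north 48.6 cos 50° = 31.24
Net: 91.61 east, 16.67 north. Distance = √((91.61)² + (16.67)²) = 93.115 nmi.

93.1 nmi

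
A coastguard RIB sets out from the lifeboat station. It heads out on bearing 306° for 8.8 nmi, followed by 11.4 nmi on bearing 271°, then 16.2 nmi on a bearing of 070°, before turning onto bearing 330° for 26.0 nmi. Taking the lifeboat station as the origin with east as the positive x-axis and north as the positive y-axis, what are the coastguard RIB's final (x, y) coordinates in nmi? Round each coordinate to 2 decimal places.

(-16.29, 33.43)

Leg 1 (306°, 8.8 nmi): east 8.8 sin 306° = -7.12, north 8.8 cos 306° = 5.17
Leg 2 (271°, 11.4 nmi): east 11.4 sin 271° = -11.40, north 11.4 cos 271° = 0.20
Leg 3 (070°, 16.2 nmi): east 16.2 sin 70° = 15.22, north 16.2 cos 70° = 5.54
Leg 4 (330°, 26.0 nmi): east 26.0 sin 330° = -13.00, north 26.0 cos 330° = 22.52
Summing: -16.29 nmi east, 33.43 nmi north → (-16.29, 33.43).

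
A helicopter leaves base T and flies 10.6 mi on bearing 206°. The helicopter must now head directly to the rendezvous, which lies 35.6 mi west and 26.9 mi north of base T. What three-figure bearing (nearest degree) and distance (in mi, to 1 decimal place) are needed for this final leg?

320°, 47.8 mi

Leg 1 (206°, 10.6 mi): east 10.6 sin 206° = -4.65, north 10.6 cos 206° = -9.53
Current position: (-4.65, -9.53). Target: (-35.6, 26.9). Remaining: Δeast = -30.95, Δnorth = 36.43.
Bearing = atan2(-30.95, 36.43) mod 360° = 319.64°; distance = √((-30.95)² + (36.43)²) = 47.802 mi.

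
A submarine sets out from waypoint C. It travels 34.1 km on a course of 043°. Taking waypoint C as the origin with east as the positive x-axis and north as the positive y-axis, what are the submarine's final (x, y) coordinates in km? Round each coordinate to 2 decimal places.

Leg 1 (043°, 34.1 km): east 34.1 sin 43° = 23.26, north 34.1 cos 43° = 24.94
Summing: 23.26 km east, 24.94 km north → (23.26, 24.94).

(23.26, 24.94)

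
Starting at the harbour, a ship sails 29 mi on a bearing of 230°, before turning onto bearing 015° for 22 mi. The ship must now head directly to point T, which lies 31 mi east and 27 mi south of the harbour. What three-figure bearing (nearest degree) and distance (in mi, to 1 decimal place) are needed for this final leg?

122°, 56.0 mi

Leg 1 (230°, 29 mi): east 29 sin 230° = -22.22, north 29 cos 230° = -18.64
Leg 2 (015°, 22 mi): east 22 sin 15° = 5.69, north 22 cos 15° = 21.25
Current position: (-16.52, 2.61). Target: (31, -27). Remaining: Δeast = 47.52, Δnorth = -29.61.
Bearing = atan2(47.52, -29.61) mod 360° = 121.93°; distance = √((47.52)² + (-29.61)²) = 55.991 mi.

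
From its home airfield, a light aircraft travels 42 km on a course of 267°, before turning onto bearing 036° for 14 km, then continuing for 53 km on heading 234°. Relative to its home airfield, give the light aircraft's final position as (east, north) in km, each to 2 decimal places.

Leg 1 (267°, 42 km): east 42 sin 267° = -41.94, north 42 cos 267° = -2.20
Leg 2 (036°, 14 km): east 14 sin 36° = 8.23, north 14 cos 36° = 11.33
Leg 3 (234°, 53 km): east 53 sin 234° = -42.88, north 53 cos 234° = -31.15
Summing: -76.59 km east, -22.02 km north → (-76.59, -22.02).

(-76.59, -22.02)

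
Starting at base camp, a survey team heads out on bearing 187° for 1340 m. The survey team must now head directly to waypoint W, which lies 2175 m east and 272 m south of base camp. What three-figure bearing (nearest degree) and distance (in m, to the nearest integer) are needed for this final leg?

Leg 1 (187°, 1340 m): east 1340 sin 187° = -163.30, north 1340 cos 187° = -1330.01
Current position: (-163.30, -1330.01). Target: (2175, -272). Remaining: Δeast = 2338.30, Δnorth = 1058.01.
Bearing = atan2(2338.30, 1058.01) mod 360° = 65.65°; distance = √((2338.30)² + (1058.01)²) = 2566.527 m.

066°, 2567 m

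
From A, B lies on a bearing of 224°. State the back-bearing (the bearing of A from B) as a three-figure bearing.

Back-bearing = 224° − 180° = 044°.

044°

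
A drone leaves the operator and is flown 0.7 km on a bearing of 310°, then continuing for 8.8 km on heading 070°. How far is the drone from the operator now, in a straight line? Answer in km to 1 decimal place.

Leg 1 (310°, 0.7 km): east 0.7 sin 310° = -0.54, north 0.7 cos 310° = 0.45
Leg 2 (070°, 8.8 km): east 8.8 sin 70° = 8.27, north 8.8 cos 70° = 3.01
Net: 7.73 east, 3.46 north. Distance = √((7.73)² + (3.46)²) = 8.472 km.

8.5 km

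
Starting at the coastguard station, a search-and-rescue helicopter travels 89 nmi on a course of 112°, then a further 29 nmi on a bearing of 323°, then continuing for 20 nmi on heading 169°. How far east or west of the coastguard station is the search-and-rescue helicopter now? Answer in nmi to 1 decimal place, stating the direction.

Leg 1 (112°, 89 nmi): east 89 sin 112° = 82.52, north 89 cos 112° = -33.34
Leg 2 (323°, 29 nmi): east 29 sin 323° = -17.45, north 29 cos 323° = 23.16
Leg 3 (169°, 20 nmi): east 20 sin 169° = 3.82, north 20 cos 169° = -19.63
Net east component: 68.88 nmi.

68.9 nmi east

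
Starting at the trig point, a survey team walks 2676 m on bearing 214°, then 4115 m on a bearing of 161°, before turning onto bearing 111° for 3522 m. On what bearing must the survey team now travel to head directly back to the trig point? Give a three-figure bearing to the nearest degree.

337°

Leg 1 (214°, 2676 m): east 2676 sin 214° = -1496.40, north 2676 cos 214° = -2218.50
Leg 2 (161°, 4115 m): east 4115 sin 161° = 1339.71, north 4115 cos 161° = -3890.81
Leg 3 (111°, 3522 m): east 3522 sin 111° = 3288.07, north 3522 cos 111° = -1262.17
Net displacement: 3131.38 east, -7371.49 north. Direction back to start is (-3131.38, 7371.49): bearing = atan2(-3131.38, 7371.49) mod 360° = 336.98° ≈ 337°.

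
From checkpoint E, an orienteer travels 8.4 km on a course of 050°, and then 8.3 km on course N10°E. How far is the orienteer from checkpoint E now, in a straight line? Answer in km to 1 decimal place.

15.7 km

Leg 1 (050°, 8.4 km): east 8.4 sin 50° = 6.43, north 8.4 cos 50° = 5.40
Leg 2 (N10°E, 8.3 km): east 8.3 sin 10° = 1.44, north 8.3 cos 10° = 8.17
Net: 7.88 east, 13.57 north. Distance = √((7.88)² + (13.57)²) = 15.693 km.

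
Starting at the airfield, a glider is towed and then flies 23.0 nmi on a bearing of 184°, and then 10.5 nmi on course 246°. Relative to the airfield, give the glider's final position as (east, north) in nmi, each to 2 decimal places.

Leg 1 (184°, 23.0 nmi): east 23.0 sin 184° = -1.60, north 23.0 cos 184° = -22.94
Leg 2 (246°, 10.5 nmi): east 10.5 sin 246° = -9.59, north 10.5 cos 246° = -4.27
Summing: -11.20 nmi east, -27.21 nmi north → (-11.20, -27.21).

(-11.20, -27.21)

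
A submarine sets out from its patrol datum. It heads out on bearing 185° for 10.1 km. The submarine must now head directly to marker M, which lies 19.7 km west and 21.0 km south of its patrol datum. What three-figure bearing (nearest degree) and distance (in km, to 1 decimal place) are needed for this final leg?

Leg 1 (185°, 10.1 km): east 10.1 sin 185° = -0.88, north 10.1 cos 185° = -10.06
Current position: (-0.88, -10.06). Target: (-19.7, -21.0). Remaining: Δeast = -18.82, Δnorth = -10.94.
Bearing = atan2(-18.82, -10.94) mod 360° = 239.83°; distance = √((-18.82)² + (-10.94)²) = 21.768 km.

240°, 21.8 km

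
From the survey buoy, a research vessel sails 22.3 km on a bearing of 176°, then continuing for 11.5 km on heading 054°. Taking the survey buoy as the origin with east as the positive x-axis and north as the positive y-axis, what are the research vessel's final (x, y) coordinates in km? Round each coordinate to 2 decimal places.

Leg 1 (176°, 22.3 km): east 22.3 sin 176° = 1.56, north 22.3 cos 176° = -22.25
Leg 2 (054°, 11.5 km): east 11.5 sin 54° = 9.30, north 11.5 cos 54° = 6.76
Summing: 10.86 km east, -15.49 km north → (10.86, -15.49).

(10.86, -15.49)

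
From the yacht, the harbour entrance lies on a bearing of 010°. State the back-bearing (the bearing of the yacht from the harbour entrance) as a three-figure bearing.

Back-bearing = 010° + 180° = 190°.

190°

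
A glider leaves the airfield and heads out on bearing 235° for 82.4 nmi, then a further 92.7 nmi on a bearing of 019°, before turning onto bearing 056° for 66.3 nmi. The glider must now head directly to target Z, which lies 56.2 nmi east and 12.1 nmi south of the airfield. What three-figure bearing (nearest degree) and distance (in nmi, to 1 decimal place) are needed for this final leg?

157°, 97.5 nmi

Leg 1 (235°, 82.4 nmi): east 82.4 sin 235° = -67.50, north 82.4 cos 235° = -47.26
Leg 2 (019°, 92.7 nmi): east 92.7 sin 19° = 30.18, north 92.7 cos 19° = 87.65
Leg 3 (056°, 66.3 nmi): east 66.3 sin 56° = 54.97, north 66.3 cos 56° = 37.07
Current position: (17.65, 77.46). Target: (56.2, -12.1). Remaining: Δeast = 38.55, Δnorth = -89.56.
Bearing = atan2(38.55, -89.56) mod 360° = 156.71°; distance = √((38.55)² + (-89.56)²) = 97.507 nmi.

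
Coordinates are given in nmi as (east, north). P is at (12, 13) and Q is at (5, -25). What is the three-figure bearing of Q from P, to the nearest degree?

190°

Δeast = 5 − 12 = -7.00; Δnorth = -25 − 13 = -38.00.
Bearing = atan2(Δeast, Δnorth) mod 360° = 190.44° ≈ 190°.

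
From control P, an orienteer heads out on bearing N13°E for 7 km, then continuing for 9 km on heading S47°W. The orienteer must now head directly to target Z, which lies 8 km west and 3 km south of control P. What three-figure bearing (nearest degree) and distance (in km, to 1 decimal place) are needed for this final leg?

219°, 4.7 km

Leg 1 (N13°E, 7 km): east 7 sin 13° = 1.57, north 7 cos 13° = 6.82
Leg 2 (S47°W, 9 km): east 9 sin 227° = -6.58, north 9 cos 227° = -6.14
Current position: (-5.01, 0.68). Target: (-8, -3). Remaining: Δeast = -2.99, Δnorth = -3.68.
Bearing = atan2(-2.99, -3.68) mod 360° = 219.10°; distance = √((-2.99)² + (-3.68)²) = 4.745 km.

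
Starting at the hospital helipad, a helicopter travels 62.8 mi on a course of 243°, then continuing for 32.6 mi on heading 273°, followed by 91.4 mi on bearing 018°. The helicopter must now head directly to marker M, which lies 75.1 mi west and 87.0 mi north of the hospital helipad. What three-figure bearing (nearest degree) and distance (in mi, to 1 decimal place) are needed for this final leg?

331°, 30.7 mi

Leg 1 (243°, 62.8 mi): east 62.8 sin 243° = -55.96, north 62.8 cos 243° = -28.51
Leg 2 (273°, 32.6 mi): east 32.6 sin 273° = -32.56, north 32.6 cos 273° = 1.71
Leg 3 (018°, 91.4 mi): east 91.4 sin 18° = 28.24, north 91.4 cos 18° = 86.93
Current position: (-60.27, 60.12). Target: (-75.1, 87.0). Remaining: Δeast = -14.83, Δnorth = 26.88.
Bearing = atan2(-14.83, 26.88) mod 360° = 331.11°; distance = √((-14.83)² + (26.88)²) = 30.699 mi.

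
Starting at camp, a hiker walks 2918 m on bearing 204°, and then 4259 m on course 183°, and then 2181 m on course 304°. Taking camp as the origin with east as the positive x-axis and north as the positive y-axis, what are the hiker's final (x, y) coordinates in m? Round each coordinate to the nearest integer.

(-3218, -5699)

Leg 1 (204°, 2918 m): east 2918 sin 204° = -1186.86, north 2918 cos 204° = -2665.73
Leg 2 (183°, 4259 m): east 4259 sin 183° = -222.90, north 4259 cos 183° = -4253.16
Leg 3 (304°, 2181 m): east 2181 sin 304° = -1808.13, north 2181 cos 304° = 1219.60
Summing: -3217.89 m east, -5699.29 m north → (-3218, -5699).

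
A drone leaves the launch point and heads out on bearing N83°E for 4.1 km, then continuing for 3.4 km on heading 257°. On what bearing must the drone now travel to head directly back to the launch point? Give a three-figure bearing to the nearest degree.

289°

Leg 1 (N83°E, 4.1 km): east 4.1 sin 83° = 4.07, north 4.1 cos 83° = 0.50
Leg 2 (257°, 3.4 km): east 3.4 sin 257° = -3.31, north 3.4 cos 257° = -0.76
Net displacement: 0.76 east, -0.27 north. Direction back to start is (-0.76, 0.27): bearing = atan2(-0.76, 0.27) mod 360° = 289.31° ≈ 289°.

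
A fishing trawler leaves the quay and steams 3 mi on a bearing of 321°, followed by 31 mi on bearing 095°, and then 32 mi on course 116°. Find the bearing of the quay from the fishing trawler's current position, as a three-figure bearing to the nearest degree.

284°

Leg 1 (321°, 3 mi): east 3 sin 321° = -1.89, north 3 cos 321° = 2.33
Leg 2 (095°, 31 mi): east 31 sin 95° = 30.88, north 31 cos 95° = -2.70
Leg 3 (116°, 32 mi): east 32 sin 116° = 28.76, north 32 cos 116° = -14.03
Net displacement: 57.76 east, -14.40 north. Direction back to start is (-57.76, 14.40): bearing = atan2(-57.76, 14.40) mod 360° = 284.00° ≈ 284°.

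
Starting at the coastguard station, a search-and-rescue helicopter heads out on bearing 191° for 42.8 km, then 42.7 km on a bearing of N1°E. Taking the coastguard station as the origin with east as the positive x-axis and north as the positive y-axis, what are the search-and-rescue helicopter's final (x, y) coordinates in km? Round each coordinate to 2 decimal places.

Leg 1 (191°, 42.8 km): east 42.8 sin 191° = -8.17, north 42.8 cos 191° = -42.01
Leg 2 (N1°E, 42.7 km): east 42.7 sin 1° = 0.75, north 42.7 cos 1° = 42.69
Summing: -7.42 km east, 0.68 km north → (-7.42, 0.68).

(-7.42, 0.68)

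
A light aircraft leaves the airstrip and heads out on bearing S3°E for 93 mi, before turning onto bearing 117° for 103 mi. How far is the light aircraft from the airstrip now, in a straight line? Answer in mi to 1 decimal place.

169.8 mi

Leg 1 (S3°E, 93 mi): east 93 sin 177° = 4.87, north 93 cos 177° = -92.87
Leg 2 (117°, 103 mi): east 103 sin 117° = 91.77, north 103 cos 117° = -46.76
Net: 96.64 east, -139.63 north. Distance = √((96.64)² + (-139.63)²) = 169.815 mi.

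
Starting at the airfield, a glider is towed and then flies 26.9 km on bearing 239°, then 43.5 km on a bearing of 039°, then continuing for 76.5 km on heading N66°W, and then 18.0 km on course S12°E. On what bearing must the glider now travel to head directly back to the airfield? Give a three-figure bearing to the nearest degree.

118°

Leg 1 (239°, 26.9 km): east 26.9 sin 239° = -23.06, north 26.9 cos 239° = -13.85
Leg 2 (039°, 43.5 km): east 43.5 sin 39° = 27.38, north 43.5 cos 39° = 33.81
Leg 3 (N66°W, 76.5 km): east 76.5 sin 294° = -69.89, north 76.5 cos 294° = 31.12
Leg 4 (S12°E, 18.0 km): east 18.0 sin 168° = 3.74, north 18.0 cos 168° = -17.61
Net displacement: -61.83 east, 33.46 north. Direction back to start is (61.83, -33.46): bearing = atan2(61.83, -33.46) mod 360° = 118.42° ≈ 118°.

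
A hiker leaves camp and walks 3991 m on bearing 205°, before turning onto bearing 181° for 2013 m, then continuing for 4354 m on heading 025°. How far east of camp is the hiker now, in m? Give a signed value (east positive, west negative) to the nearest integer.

Leg 1 (205°, 3991 m): east 3991 sin 205° = -1686.67, north 3991 cos 205° = -3617.07
Leg 2 (181°, 2013 m): east 2013 sin 181° = -35.13, north 2013 cos 181° = -2012.69
Leg 3 (025°, 4354 m): east 4354 sin 25° = 1840.08, north 4354 cos 25° = 3946.06
Net east component: 118.28 m.

118 m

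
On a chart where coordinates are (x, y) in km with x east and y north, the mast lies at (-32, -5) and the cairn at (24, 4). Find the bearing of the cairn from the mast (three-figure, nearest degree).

Δeast = 24 − -32 = 56.00; Δnorth = 4 − -5 = 9.00.
Bearing = atan2(Δeast, Δnorth) mod 360° = 80.87° ≈ 081°.

081°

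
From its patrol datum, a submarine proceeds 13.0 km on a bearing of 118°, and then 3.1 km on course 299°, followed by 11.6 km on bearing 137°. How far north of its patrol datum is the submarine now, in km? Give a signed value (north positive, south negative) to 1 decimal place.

-13.1 km

Leg 1 (118°, 13.0 km): east 13.0 sin 118° = 11.48, north 13.0 cos 118° = -6.10
Leg 2 (299°, 3.1 km): east 3.1 sin 299° = -2.71, north 3.1 cos 299° = 1.50
Leg 3 (137°, 11.6 km): east 11.6 sin 137° = 7.91, north 11.6 cos 137° = -8.48
Net north component: -13.08 km.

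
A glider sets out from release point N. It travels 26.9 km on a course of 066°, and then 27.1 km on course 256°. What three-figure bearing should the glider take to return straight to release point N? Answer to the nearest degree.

159°

Leg 1 (066°, 26.9 km): east 26.9 sin 66° = 24.57, north 26.9 cos 66° = 10.94
Leg 2 (256°, 27.1 km): east 27.1 sin 256° = -26.30, north 27.1 cos 256° = -6.56
Net displacement: -1.72 east, 4.39 north. Direction back to start is (1.72, -4.39): bearing = atan2(1.72, -4.39) mod 360° = 158.58° ≈ 159°.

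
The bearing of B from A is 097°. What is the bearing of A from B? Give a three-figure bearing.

277°

Back-bearing = 097° + 180° = 277°.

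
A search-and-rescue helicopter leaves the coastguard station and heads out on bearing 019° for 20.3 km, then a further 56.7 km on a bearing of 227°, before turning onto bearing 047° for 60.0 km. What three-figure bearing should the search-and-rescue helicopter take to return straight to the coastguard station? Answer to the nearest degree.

203°

Leg 1 (019°, 20.3 km): east 20.3 sin 19° = 6.61, north 20.3 cos 19° = 19.19
Leg 2 (227°, 56.7 km): east 56.7 sin 227° = -41.47, north 56.7 cos 227° = -38.67
Leg 3 (047°, 60.0 km): east 60.0 sin 47° = 43.88, north 60.0 cos 47° = 40.92
Net displacement: 9.02 east, 21.44 north. Direction back to start is (-9.02, -21.44): bearing = atan2(-9.02, -21.44) mod 360° = 202.82° ≈ 203°.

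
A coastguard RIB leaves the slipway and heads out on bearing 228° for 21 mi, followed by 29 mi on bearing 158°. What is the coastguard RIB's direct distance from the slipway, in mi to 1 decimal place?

Leg 1 (228°, 21 mi): east 21 sin 228° = -15.61, north 21 cos 228° = -14.05
Leg 2 (158°, 29 mi): east 29 sin 158° = 10.86, north 29 cos 158° = -26.89
Net: -4.74 east, -40.94 north. Distance = √((-4.74)² + (-40.94)²) = 41.214 mi.

41.2 mi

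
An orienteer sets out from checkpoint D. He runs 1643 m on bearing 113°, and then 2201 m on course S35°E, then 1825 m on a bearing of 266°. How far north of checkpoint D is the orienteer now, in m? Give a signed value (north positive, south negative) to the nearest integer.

Leg 1 (113°, 1643 m): east 1643 sin 113° = 1512.39, north 1643 cos 113° = -641.97
Leg 2 (S35°E, 2201 m): east 2201 sin 145° = 1262.44, north 2201 cos 145° = -1802.95
Leg 3 (266°, 1825 m): east 1825 sin 266° = -1820.55, north 1825 cos 266° = -127.31
Net north component: -2572.23 m.

-2572 m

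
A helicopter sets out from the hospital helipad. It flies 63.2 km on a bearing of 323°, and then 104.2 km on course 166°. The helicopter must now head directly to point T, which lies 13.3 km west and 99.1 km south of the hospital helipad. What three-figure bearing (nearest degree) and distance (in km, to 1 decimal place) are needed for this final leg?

181°, 48.5 km

Leg 1 (323°, 63.2 km): east 63.2 sin 323° = -38.03, north 63.2 cos 323° = 50.47
Leg 2 (166°, 104.2 km): east 104.2 sin 166° = 25.21, north 104.2 cos 166° = -101.10
Current position: (-12.83, -50.63). Target: (-13.3, -99.1). Remaining: Δeast = -0.47, Δnorth = -48.47.
Bearing = atan2(-0.47, -48.47) mod 360° = 180.56°; distance = √((-0.47)² + (-48.47)²) = 48.471 km.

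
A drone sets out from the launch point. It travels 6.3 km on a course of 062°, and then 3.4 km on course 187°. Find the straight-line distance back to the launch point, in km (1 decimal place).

5.2 km

Leg 1 (062°, 6.3 km): east 6.3 sin 62° = 5.56, north 6.3 cos 62° = 2.96
Leg 2 (187°, 3.4 km): east 3.4 sin 187° = -0.41, north 3.4 cos 187° = -3.37
Net: 5.15 east, -0.42 north. Distance = √((5.15)² + (-0.42)²) = 5.165 km.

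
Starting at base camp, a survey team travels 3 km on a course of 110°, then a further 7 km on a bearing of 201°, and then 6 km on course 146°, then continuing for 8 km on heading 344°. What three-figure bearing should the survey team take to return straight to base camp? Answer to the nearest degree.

343°

Leg 1 (110°, 3 km): east 3 sin 110° = 2.82, north 3 cos 110° = -1.03
Leg 2 (201°, 7 km): east 7 sin 201° = -2.51, north 7 cos 201° = -6.54
Leg 3 (146°, 6 km): east 6 sin 146° = 3.36, north 6 cos 146° = -4.97
Leg 4 (344°, 8 km): east 8 sin 344° = -2.21, north 8 cos 344° = 7.69
Net displacement: 1.46 east, -4.85 north. Direction back to start is (-1.46, 4.85): bearing = atan2(-1.46, 4.85) mod 360° = 343.23° ≈ 343°.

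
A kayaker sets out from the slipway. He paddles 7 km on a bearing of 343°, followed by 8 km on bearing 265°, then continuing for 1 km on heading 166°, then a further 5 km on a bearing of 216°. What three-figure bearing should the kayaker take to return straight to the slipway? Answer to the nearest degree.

094°

Leg 1 (343°, 7 km): east 7 sin 343° = -2.05, north 7 cos 343° = 6.69
Leg 2 (265°, 8 km): east 8 sin 265° = -7.97, north 8 cos 265° = -0.70
Leg 3 (166°, 1 km): east 1 sin 166° = 0.24, north 1 cos 166° = -0.97
Leg 4 (216°, 5 km): east 5 sin 216° = -2.94, north 5 cos 216° = -4.05
Net displacement: -12.71 east, 0.98 north. Direction back to start is (12.71, -0.98): bearing = atan2(12.71, -0.98) mod 360° = 94.41° ≈ 094°.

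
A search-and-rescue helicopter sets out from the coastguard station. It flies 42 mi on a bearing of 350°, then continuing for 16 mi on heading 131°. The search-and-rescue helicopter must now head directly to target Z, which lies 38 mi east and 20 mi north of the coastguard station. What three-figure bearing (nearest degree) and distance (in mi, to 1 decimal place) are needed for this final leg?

108°, 34.9 mi

Leg 1 (350°, 42 mi): east 42 sin 350° = -7.29, north 42 cos 350° = 41.36
Leg 2 (131°, 16 mi): east 16 sin 131° = 12.08, north 16 cos 131° = -10.50
Current position: (4.78, 30.86). Target: (38, 20). Remaining: Δeast = 33.22, Δnorth = -10.86.
Bearing = atan2(33.22, -10.86) mod 360° = 108.11°; distance = √((33.22)² + (-10.86)²) = 34.950 mi.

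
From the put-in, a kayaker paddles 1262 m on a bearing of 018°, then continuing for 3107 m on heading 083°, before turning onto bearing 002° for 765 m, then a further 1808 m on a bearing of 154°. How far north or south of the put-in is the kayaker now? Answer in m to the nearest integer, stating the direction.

Leg 1 (018°, 1262 m): east 1262 sin 18° = 389.98, north 1262 cos 18° = 1200.23
Leg 2 (083°, 3107 m): east 3107 sin 83° = 3083.84, north 3107 cos 83° = 378.65
Leg 3 (002°, 765 m): east 765 sin 2° = 26.70, north 765 cos 2° = 764.53
Leg 4 (154°, 1808 m): east 1808 sin 154° = 792.58, north 1808 cos 154° = -1625.02
Net north component: 718.40 m.

718 m north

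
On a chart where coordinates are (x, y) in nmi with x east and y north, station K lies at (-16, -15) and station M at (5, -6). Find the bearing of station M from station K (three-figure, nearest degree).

Δeast = 5 − -16 = 21.00; Δnorth = -6 − -15 = 9.00.
Bearing = atan2(Δeast, Δnorth) mod 360° = 66.80° ≈ 067°.

067°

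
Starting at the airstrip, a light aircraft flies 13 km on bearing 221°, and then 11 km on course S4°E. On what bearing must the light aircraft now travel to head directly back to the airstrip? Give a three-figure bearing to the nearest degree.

Leg 1 (221°, 13 km): east 13 sin 221° = -8.53, north 13 cos 221° = -9.81
Leg 2 (S4°E, 11 km): east 11 sin 176° = 0.77, north 11 cos 176° = -10.97
Net displacement: -7.76 east, -20.78 north. Direction back to start is (7.76, 20.78): bearing = atan2(7.76, 20.78) mod 360° = 20.48° ≈ 020°.

020°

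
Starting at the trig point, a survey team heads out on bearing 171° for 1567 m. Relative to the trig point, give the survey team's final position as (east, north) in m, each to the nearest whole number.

(245, -1548)

Leg 1 (171°, 1567 m): east 1567 sin 171° = 245.13, north 1567 cos 171° = -1547.71
Summing: 245.13 m east, -1547.71 m north → (245, -1548).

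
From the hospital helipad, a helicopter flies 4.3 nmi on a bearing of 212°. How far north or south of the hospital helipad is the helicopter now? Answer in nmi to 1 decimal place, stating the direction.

3.6 nmi south

Leg 1 (212°, 4.3 nmi): east 4.3 sin 212° = -2.28, north 4.3 cos 212° = -3.65
Net north component: -3.65 nmi.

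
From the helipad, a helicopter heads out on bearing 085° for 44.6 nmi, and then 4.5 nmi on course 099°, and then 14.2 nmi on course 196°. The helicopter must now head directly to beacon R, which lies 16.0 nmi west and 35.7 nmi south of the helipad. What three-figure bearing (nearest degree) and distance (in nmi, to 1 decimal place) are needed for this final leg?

248°, 66.0 nmi

Leg 1 (085°, 44.6 nmi): east 44.6 sin 85° = 44.43, north 44.6 cos 85° = 3.89
Leg 2 (099°, 4.5 nmi): east 4.5 sin 99° = 4.44, north 4.5 cos 99° = -0.70
Leg 3 (196°, 14.2 nmi): east 14.2 sin 196° = -3.91, north 14.2 cos 196° = -13.65
Current position: (44.96, -10.47). Target: (-16.0, -35.7). Remaining: Δeast = -60.96, Δnorth = -25.23.
Bearing = atan2(-60.96, -25.23) mod 360° = 247.51°; distance = √((-60.96)² + (-25.23)²) = 65.977 nmi.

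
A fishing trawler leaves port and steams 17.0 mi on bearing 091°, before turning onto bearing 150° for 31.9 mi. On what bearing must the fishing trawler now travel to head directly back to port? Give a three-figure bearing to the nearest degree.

Leg 1 (091°, 17.0 mi): east 17.0 sin 91° = 17.00, north 17.0 cos 91° = -0.30
Leg 2 (150°, 31.9 mi): east 31.9 sin 150° = 15.95, north 31.9 cos 150° = -27.63
Net displacement: 32.95 east, -27.92 north. Direction back to start is (-32.95, 27.92): bearing = atan2(-32.95, 27.92) mod 360° = 310.28° ≈ 310°.

310°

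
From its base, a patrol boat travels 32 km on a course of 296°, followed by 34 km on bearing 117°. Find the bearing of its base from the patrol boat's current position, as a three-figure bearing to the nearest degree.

313°

Leg 1 (296°, 32 km): east 32 sin 296° = -28.76, north 32 cos 296° = 14.03
Leg 2 (117°, 34 km): east 34 sin 117° = 30.29, north 34 cos 117° = -15.44
Net displacement: 1.53 east, -1.41 north. Direction back to start is (-1.53, 1.41): bearing = atan2(-1.53, 1.41) mod 360° = 312.57° ≈ 313°.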